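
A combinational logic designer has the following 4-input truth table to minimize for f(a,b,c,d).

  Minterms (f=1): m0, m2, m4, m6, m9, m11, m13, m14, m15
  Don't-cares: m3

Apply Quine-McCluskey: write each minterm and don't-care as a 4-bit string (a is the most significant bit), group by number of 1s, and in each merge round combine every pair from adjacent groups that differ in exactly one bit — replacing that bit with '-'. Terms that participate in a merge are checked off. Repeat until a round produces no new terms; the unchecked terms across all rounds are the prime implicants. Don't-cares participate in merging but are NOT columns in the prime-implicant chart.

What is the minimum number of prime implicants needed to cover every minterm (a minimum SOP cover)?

[col 0] 0000*, 0010*, 0011*, 0100*, 0110*, 1001*, 1011*, 1101*, 1110*, 1111*
[col 1] -011, -110, 0-00*, 0-10*, 00-0*, 001-, 01-0*, 1-01*, 1-11*, 10-1*, 11-1*, 111-
[col 2] 0--0, 1--1
Prime implicants: -011, -110, 0--0, 001-, 1--1, 111-
PI chart (minterm → PIs covering it):
  0 | 0--0  (sole → essential)
  2 | 0--0,001-
  4 | 0--0  (sole → essential)
  6 | -110,0--0
  9 | 1--1  (sole → essential)
  11 | -011,1--1
  13 | 1--1  (sole → essential)
  14 | -110,111-
  15 | 1--1,111-
Essential prime implicants: 0--0, 1--1
Petrick residual → -110
Minimum SOP uses 3 PIs: bcd' + a'd' + ad

3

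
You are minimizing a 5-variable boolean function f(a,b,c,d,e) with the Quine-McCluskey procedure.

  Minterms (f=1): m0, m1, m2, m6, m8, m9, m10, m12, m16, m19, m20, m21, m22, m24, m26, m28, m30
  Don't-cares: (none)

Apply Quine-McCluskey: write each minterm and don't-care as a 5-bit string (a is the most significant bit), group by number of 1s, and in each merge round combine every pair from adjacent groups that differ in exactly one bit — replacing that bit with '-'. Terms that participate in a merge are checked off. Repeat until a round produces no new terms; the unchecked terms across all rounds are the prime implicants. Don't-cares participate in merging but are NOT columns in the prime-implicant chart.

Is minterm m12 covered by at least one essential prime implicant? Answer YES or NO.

size-2^0 implicants → 00000(✓)  00001(✓)  00010(✓)  00110(✓)  01000(✓)  01001(✓)  01010(✓)  01100(✓)  10000(✓)  10011  10100(✓)  10101(✓)  10110(✓)  11000(✓)  11010(✓)  11100(✓)  11110(✓)
size-2^1 implicants → -0000(✓)  -0110  -1000(✓)  -1010(✓)  -1100(✓)  0-000(✓)  0-001(✓)  0-010(✓)  00-10  000-0(✓)  0000-(✓)  01-00(✓)  010-0(✓)  0100-(✓)  1-000(✓)  1-100(✓)  1-110(✓)  10-00(✓)  101-0(✓)  1010-  11-00(✓)  11-10(✓)  110-0(✓)  111-0(✓)
size-2^2 implicants → --000  -1-00  -10-0  0-0-0  0-00-  1--00  1-1-0  11--0
Unchecked terms (primes): --000, -0110, -1-00, -10-0, 0-0-0, 0-00-, 00-10, 1--00, 1-1-0, 10011, 1010-, 11--0
Minterm coverage:
  m0 ⊆ --000,0-0-0,0-00-
  m1 ⊆ 0-00- [E]
  m2 ⊆ 0-0-0,00-10
  m6 ⊆ -0110,00-10
  m8 ⊆ --000,-1-00,-10-0,0-0-0,0-00-
  m9 ⊆ 0-00- [E]
  m10 ⊆ -10-0,0-0-0
  m12 ⊆ -1-00 [E]
  m16 ⊆ --000,1--00
  m19 ⊆ 10011 [E]
  m20 ⊆ 1--00,1-1-0,1010-
  m21 ⊆ 1010- [E]
  m22 ⊆ -0110,1-1-0
  m24 ⊆ --000,-1-00,-10-0,1--00,11--0
  m26 ⊆ -10-0,11--0
  m28 ⊆ -1-00,1--00,1-1-0,11--0
  m30 ⊆ 1-1-0,11--0
E = {-1-00, 0-00-, 10011, 1010-}

YES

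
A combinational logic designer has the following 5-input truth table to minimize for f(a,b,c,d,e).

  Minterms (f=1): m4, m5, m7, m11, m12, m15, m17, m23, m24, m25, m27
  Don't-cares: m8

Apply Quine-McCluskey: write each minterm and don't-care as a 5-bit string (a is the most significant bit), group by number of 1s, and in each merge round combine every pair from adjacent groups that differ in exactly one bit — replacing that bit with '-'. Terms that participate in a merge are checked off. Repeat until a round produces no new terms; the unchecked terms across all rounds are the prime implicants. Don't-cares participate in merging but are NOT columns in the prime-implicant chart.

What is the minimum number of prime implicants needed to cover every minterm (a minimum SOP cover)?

[col 0] 00100*, 00101*, 00111*, 01000*, 01011*, 01100*, 01111*, 10001*, 10111*, 11000*, 11001*, 11011*
[col 1] -0111, -1000, -1011, 0-100, 0-111, 001-1, 0010-, 01-00, 01-11, 1-001, 110-1, 1100-
Prime implicants: -0111, -1000, -1011, 0-100, 0-111, 001-1, 0010-, 01-00, 01-11, 1-001, 110-1, 1100-
PI chart (minterm → PIs covering it):
  4 | 0-100,0010-
  5 | 001-1,0010-
  7 | -0111,0-111,001-1
  11 | -1011,01-11
  12 | 0-100,01-00
  15 | 0-111,01-11
  17 | 1-001  (sole → essential)
  23 | -0111  (sole → essential)
  24 | -1000,1100-
  25 | 1-001,110-1,1100-
  27 | -1011,110-1
Essential prime implicants: -0111, 1-001
Petrick residual → -1000, -1011, 0-100, 0-111, 001-1
Minimum SOP uses 7 PIs: b'cde + bc'd'e' + bc'de + a'cd'e' + a'cde + a'b'ce + ac'd'e

7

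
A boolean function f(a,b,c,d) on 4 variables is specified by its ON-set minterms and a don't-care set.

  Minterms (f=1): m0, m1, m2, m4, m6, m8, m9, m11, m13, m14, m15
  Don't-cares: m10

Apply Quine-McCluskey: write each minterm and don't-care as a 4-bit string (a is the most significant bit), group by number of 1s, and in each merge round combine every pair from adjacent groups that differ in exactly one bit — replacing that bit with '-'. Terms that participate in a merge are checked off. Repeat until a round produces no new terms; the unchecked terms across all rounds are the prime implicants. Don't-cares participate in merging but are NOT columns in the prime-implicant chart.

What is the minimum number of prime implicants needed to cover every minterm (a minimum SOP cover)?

4

[col 0] 0000*, 0001*, 0010*, 0100*, 0110*, 1000*, 1001*, 1010*, 1011*, 1101*, 1110*, 1111*
[col 1] -000*, -001*, -010*, -110*, 0-00*, 0-10*, 00-0*, 000-*, 01-0*, 1-01*, 1-10*, 1-11*, 10-0*, 10-1*, 100-*, 101-*, 11-1*, 111-*
[col 2] --10, -0-0, -00-, 0--0, 1--1, 1-1-, 10--
Prime implicants: --10, -0-0, -00-, 0--0, 1--1, 1-1-, 10--
PI chart (minterm → PIs covering it):
  0 | -0-0,-00-,0--0
  1 | -00-  (sole → essential)
  2 | --10,-0-0,0--0
  4 | 0--0  (sole → essential)
  6 | --10,0--0
  8 | -0-0,-00-,10--
  9 | -00-,1--1,10--
  11 | 1--1,1-1-,10--
  13 | 1--1  (sole → essential)
  14 | --10,1-1-
  15 | 1--1,1-1-
Essential prime implicants: -00-, 0--0, 1--1
Petrick residual → --10
Minimum SOP uses 4 PIs: cd' + b'c' + a'd' + ad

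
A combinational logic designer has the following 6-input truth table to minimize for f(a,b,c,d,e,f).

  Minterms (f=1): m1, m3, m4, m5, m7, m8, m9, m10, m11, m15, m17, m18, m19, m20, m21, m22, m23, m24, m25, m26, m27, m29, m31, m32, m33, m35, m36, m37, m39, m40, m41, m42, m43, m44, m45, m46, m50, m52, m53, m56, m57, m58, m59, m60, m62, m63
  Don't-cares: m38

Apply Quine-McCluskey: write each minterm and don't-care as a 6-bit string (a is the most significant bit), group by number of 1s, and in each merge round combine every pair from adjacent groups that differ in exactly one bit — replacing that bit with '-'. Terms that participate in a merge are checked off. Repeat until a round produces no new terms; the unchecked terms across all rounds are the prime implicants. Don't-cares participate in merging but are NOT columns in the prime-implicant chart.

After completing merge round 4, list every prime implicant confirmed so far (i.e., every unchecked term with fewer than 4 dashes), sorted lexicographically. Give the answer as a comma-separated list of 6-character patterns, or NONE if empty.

[col 0] 000001*, 000011*, 000100*, 000101*, 000111*, 001000*, 001001*, 001010*, 001011*, 001111*, 010001*, 010010*, 010011*, 010100*, 010101*, 010110*, 010111*, 011000*, 011001*, 011010*, 011011*, 011101*, 011111*, 100000*, 100001*, 100011*, 100100*, 100101*, 100110*, 100111*, 101000*, 101001*, 101010*, 101011*, 101100*, 101101*, 101110*, 110010*, 110100*, 110101*, 111000*, 111001*, 111010*, 111011*, 111100*, 111110*, 111111*
[col 1] -00001*, -00011*, -00100*, -00101*, -00111*, -01000*, -01001*, -01010*, -01011*, -10010*, -10100*, -10101*, -11000*, -11001*, -11010*, -11011*, -11111*, 0-0001*, 0-0011*, 0-0100*, 0-0101*, 0-0111*, 0-1000*, 0-1001*, 0-1010*, 0-1011*, 0-1111*, 00-001*, 00-011*, 00-111*, 000-01*, 000-11*, 0000-1*, 0001-1*, 00010-*, 001-11*, 0010-0*, 0010-1*, 00100-*, 00101-*, 01-001*, 01-010*, 01-011*, 01-101*, 01-111*, 010-01*, 010-10*, 010-11*, 0100-1*, 01001-*, 0101-0*, 0101-1*, 01010-*, 01011-*, 011-01*, 011-11*, 0110-0*, 0110-1*, 01100-*, 01101-*, 0111-1*, 1-0100*, 1-0101*, 1-1000*, 1-1001*, 1-1010*, 1-1011*, 1-1100*, 1-1110*, 10-000*, 10-001*, 10-011*, 10-100*, 10-101*, 10-110*, 100-00*, 100-01*, 100-11*, 1000-1*, 10000-*, 1001-0*, 1001-1*, 10010-*, 10011-*, 101-00*, 101-01*, 101-10*, 1010-0*, 1010-1*, 10100-*, 10101-*, 1011-0*, 10110-*, 11-010*, 11-100*, 11010-*, 111-00*, 111-10*, 111-11*, 1110-0*, 1110-1*, 11100-*, 11101-*, 1111-0*, 11111-*
[col 2] --0100*, --0101*, --1000*, --1001*, --1010*, --1011*, -0-001*, -0-011*, -00-01*, -00-11*, -000-1*, -001-1*, -0010-*, -010-0*, -010-1*, -0100-*, -0101-*, -1-010, -1010-*, -11-11, -110-0*, -110-1*, -1100-*, -1101-*, 0--001*, 0--011*, 0--111*, 0-0-01*, 0-0-11*, 0-00-1*, 0-01-1*, 0-010-*, 0-1-11*, 0-10-0*, 0-10-1*, 0-100-*, 0-101-*, 00--11*, 00-0-1*, 000--1*, 0010--*, 01--01*, 01--11*, 01-0-1*, 01-01-, 01-1-1*, 010--1*, 010-1-, 0101--, 011--1*, 0110--*, 1--100, 1-010-*, 1-1-00*, 1-1-10*, 1-10-0*, 1-10-1*, 1-100-*, 1-101-*, 1-11-0*, 10--00*, 10--01*, 10-0-1*, 10-00-*, 10-1-0, 10-10-*, 100--1*, 100-0-*, 1001--, 101--0*, 101-0-*, 1010--*, 111--0*, 111-1-, 1110--*
[col 3] --010-, --10-0*, --10-1*, --100-*, --101-*, -0-0-1, -00--1, -010--*, -110--*, 0---11, 0--0-1, 0-0--1, 0-10--*, 01---1, 1-1--0, 1-10--*, 10--0-
[col 4] --10--
Prime implicants: --010-, --10--, -0-0-1, -00--1, -1-010, -11-11, 0---11, 0--0-1, 0-0--1, 01---1, 01-01-, 010-1-, 0101--, 1--100, 1-1--0, 10--0-, 10-1-0, 1001--, 111-1-

--010-, -0-0-1, -00--1, -1-010, -11-11, 0---11, 0--0-1, 0-0--1, 01---1, 01-01-, 010-1-, 0101--, 1--100, 1-1--0, 10--0-, 10-1-0, 1001--, 111-1-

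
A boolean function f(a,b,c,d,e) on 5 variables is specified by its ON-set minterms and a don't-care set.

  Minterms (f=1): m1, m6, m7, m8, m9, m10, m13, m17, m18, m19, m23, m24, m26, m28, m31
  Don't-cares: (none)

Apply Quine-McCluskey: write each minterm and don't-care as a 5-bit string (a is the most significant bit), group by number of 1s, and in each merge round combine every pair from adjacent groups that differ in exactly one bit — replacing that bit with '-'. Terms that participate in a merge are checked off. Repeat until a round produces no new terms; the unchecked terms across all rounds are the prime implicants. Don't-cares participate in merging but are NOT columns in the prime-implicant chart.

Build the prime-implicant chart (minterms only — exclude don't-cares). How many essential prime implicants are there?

size-2^0 implicants → 00001(✓)  00110(✓)  00111(✓)  01000(✓)  01001(✓)  01010(✓)  01101(✓)  10001(✓)  10010(✓)  10011(✓)  10111(✓)  11000(✓)  11010(✓)  11100(✓)  11111(✓)
size-2^1 implicants → -0001  -0111  -1000(✓)  -1010(✓)  0-001  0011-  01-01  010-0(✓)  0100-  1-010  1-111  10-11  100-1  1001-  11-00  110-0(✓)
size-2^2 implicants → -10-0
Unchecked terms (primes): -0001, -0111, -10-0, 0-001, 0011-, 01-01, 0100-, 1-010, 1-111, 10-11, 100-1, 1001-, 11-00
Minterm coverage:
  m1 ⊆ -0001,0-001
  m6 ⊆ 0011- [E]
  m7 ⊆ -0111,0011-
  m8 ⊆ -10-0,0100-
  m9 ⊆ 0-001,01-01,0100-
  m10 ⊆ -10-0 [E]
  m13 ⊆ 01-01 [E]
  m17 ⊆ -0001,100-1
  m18 ⊆ 1-010,1001-
  m19 ⊆ 10-11,100-1,1001-
  m23 ⊆ -0111,1-111,10-11
  m24 ⊆ -10-0,11-00
  m26 ⊆ -10-0,1-010
  m28 ⊆ 11-00 [E]
  m31 ⊆ 1-111 [E]
E = {-10-0, 0011-, 01-01, 1-111, 11-00}

5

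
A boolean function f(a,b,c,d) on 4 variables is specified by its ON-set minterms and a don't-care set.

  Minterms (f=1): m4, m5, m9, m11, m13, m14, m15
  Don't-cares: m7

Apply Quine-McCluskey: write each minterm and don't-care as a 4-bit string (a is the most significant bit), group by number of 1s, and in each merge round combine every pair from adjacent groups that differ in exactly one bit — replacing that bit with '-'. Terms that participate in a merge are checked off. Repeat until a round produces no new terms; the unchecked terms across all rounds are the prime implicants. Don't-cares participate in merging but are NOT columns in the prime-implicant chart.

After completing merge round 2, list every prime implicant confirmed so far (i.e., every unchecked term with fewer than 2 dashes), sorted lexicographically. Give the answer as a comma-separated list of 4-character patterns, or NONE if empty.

Round 0: 0100✓ 0101✓ 0111✓ 1001✓ 1011✓ 1101✓ 1110✓ 1111✓
Round 1: -101✓ -111✓ 01-1✓ 010- 1-01✓ 1-11✓ 10-1✓ 11-1✓ 111-
Round 2: -1-1 1--1
PIs = {-1-1, 010-, 1--1, 111-}

010-, 111-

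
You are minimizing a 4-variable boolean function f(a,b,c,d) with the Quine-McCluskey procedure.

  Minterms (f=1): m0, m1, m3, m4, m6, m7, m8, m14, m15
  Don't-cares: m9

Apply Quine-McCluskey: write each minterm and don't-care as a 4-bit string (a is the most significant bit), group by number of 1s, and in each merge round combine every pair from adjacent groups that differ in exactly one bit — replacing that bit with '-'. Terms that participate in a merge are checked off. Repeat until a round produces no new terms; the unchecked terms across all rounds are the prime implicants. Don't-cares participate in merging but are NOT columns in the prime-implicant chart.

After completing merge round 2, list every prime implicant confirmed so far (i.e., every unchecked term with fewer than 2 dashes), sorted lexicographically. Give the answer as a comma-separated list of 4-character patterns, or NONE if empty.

0-00, 0-11, 00-1, 01-0

[col 0] 0000*, 0001*, 0011*, 0100*, 0110*, 0111*, 1000*, 1001*, 1110*, 1111*
[col 1] -000*, -001*, -110*, -111*, 0-00, 0-11, 00-1, 000-*, 01-0, 011-*, 100-*, 111-*
[col 2] -00-, -11-
Prime implicants: -00-, -11-, 0-00, 0-11, 00-1, 01-0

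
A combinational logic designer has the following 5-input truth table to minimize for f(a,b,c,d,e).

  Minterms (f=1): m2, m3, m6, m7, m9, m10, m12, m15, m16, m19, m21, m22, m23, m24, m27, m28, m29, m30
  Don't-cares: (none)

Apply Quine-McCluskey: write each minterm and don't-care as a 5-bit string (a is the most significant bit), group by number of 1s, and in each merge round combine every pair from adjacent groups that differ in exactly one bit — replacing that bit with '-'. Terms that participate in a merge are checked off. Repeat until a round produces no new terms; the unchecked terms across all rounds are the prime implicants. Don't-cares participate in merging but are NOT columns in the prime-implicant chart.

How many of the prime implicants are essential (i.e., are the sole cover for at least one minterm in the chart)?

Round 0: 00010✓ 00011✓ 00110✓ 00111✓ 01001 01010✓ 01100✓ 01111✓ 10000✓ 10011✓ 10101✓ 10110✓ 10111✓ 11000✓ 11011✓ 11100✓ 11101✓ 11110✓
Round 1: -0011✓ -0110✓ -0111✓ -1100 0-010 0-111 00-10✓ 00-11✓ 0001-✓ 0011-✓ 1-000 1-011 1-101 1-110 10-11✓ 101-1 1011-✓ 11-00 111-0 1110-
Round 2: -0-11 -011- 00-1-
PIs = {-0-11, -011-, -1100, 0-010, 0-111, 00-1-, 01001, 1-000, 1-011, 1-101, 1-110, 101-1, 11-00, 111-0, 1110-}
Coverage chart:
  m2: 0-010,00-1-
  m3: -0-11,00-1-
  m6: -011-,00-1-
  m7: -0-11,-011-,0-111,00-1-
  m9: 01001 ←essential
  m10: 0-010 ←essential
  m12: -1100 ←essential
  m15: 0-111 ←essential
  m16: 1-000 ←essential
  m19: -0-11,1-011
  m21: 1-101,101-1
  m22: -011-,1-110
  m23: -0-11,-011-,101-1
  m24: 1-000,11-00
  m27: 1-011 ←essential
  m28: -1100,11-00,111-0,1110-
  m29: 1-101,1110-
  m30: 1-110,111-0
Essential: -1100, 0-010, 0-111, 01001, 1-000, 1-011

6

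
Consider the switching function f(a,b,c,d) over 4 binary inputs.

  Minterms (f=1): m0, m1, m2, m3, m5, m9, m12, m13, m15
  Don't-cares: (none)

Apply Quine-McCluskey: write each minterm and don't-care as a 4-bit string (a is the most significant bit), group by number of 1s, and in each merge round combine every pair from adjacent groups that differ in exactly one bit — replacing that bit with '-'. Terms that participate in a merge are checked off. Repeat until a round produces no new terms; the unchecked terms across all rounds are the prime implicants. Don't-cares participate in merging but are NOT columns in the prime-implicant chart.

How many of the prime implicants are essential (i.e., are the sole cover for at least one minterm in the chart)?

4

size-2^0 implicants → 0000(✓)  0001(✓)  0010(✓)  0011(✓)  0101(✓)  1001(✓)  1100(✓)  1101(✓)  1111(✓)
size-2^1 implicants → -001(✓)  -101(✓)  0-01(✓)  00-0(✓)  00-1(✓)  000-(✓)  001-(✓)  1-01(✓)  11-1  110-
size-2^2 implicants → --01  00--
Unchecked terms (primes): --01, 00--, 11-1, 110-
Minterm coverage:
  m0 ⊆ 00-- [E]
  m1 ⊆ --01,00--
  m2 ⊆ 00-- [E]
  m3 ⊆ 00-- [E]
  m5 ⊆ --01 [E]
  m9 ⊆ --01 [E]
  m12 ⊆ 110- [E]
  m13 ⊆ --01,11-1,110-
  m15 ⊆ 11-1 [E]
E = {--01, 00--, 11-1, 110-}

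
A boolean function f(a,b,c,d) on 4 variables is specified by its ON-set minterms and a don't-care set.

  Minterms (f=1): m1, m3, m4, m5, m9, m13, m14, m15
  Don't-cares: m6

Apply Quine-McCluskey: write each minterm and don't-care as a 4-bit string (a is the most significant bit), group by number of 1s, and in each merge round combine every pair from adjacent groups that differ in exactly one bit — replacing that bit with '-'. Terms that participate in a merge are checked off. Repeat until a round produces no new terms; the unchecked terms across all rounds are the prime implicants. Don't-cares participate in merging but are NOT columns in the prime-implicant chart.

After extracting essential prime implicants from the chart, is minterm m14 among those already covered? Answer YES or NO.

[col 0] 0001*, 0011*, 0100*, 0101*, 0110*, 1001*, 1101*, 1110*, 1111*
[col 1] -001*, -101*, -110, 0-01*, 00-1, 01-0, 010-, 1-01*, 11-1, 111-
[col 2] --01
Prime implicants: --01, -110, 00-1, 01-0, 010-, 11-1, 111-
PI chart (minterm → PIs covering it):
  1 | --01,00-1
  3 | 00-1  (sole → essential)
  4 | 01-0,010-
  5 | --01,010-
  9 | --01  (sole → essential)
  13 | --01,11-1
  14 | -110,111-
  15 | 11-1,111-
Essential prime implicants: --01, 00-1

NO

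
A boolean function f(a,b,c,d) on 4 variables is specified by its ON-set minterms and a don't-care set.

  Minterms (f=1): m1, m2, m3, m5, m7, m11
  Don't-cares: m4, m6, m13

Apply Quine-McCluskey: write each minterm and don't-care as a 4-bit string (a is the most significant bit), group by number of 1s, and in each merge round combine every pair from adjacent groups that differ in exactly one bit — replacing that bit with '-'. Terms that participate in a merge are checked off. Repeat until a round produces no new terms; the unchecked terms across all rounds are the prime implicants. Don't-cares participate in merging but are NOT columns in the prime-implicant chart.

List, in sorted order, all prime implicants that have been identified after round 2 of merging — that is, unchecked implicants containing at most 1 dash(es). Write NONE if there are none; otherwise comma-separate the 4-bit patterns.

-011, -101

size-2^0 implicants → 0001(✓)  0010(✓)  0011(✓)  0100(✓)  0101(✓)  0110(✓)  0111(✓)  1011(✓)  1101(✓)
size-2^1 implicants → -011  -101  0-01(✓)  0-10(✓)  0-11(✓)  00-1(✓)  001-(✓)  01-0(✓)  01-1(✓)  010-(✓)  011-(✓)
size-2^2 implicants → 0--1  0-1-  01--
Unchecked terms (primes): -011, -101, 0--1, 0-1-, 01--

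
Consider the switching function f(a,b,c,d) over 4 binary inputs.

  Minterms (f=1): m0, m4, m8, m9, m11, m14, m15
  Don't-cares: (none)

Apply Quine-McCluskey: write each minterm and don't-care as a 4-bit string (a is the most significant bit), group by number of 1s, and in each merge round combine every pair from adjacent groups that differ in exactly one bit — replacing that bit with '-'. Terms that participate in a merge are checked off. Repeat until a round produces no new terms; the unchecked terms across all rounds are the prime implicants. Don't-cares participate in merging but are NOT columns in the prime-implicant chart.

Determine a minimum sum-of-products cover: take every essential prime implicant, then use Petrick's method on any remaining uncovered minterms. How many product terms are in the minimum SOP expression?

[col 0] 0000*, 0100*, 1000*, 1001*, 1011*, 1110*, 1111*
[col 1] -000, 0-00, 1-11, 10-1, 100-, 111-
Prime implicants: -000, 0-00, 1-11, 10-1, 100-, 111-
PI chart (minterm → PIs covering it):
  0 | -000,0-00
  4 | 0-00  (sole → essential)
  8 | -000,100-
  9 | 10-1,100-
  11 | 1-11,10-1
  14 | 111-  (sole → essential)
  15 | 1-11,111-
Essential prime implicants: 0-00, 111-
Petrick residual → -000, 10-1
Minimum SOP uses 4 PIs: b'c'd' + a'c'd' + ab'd + abc

4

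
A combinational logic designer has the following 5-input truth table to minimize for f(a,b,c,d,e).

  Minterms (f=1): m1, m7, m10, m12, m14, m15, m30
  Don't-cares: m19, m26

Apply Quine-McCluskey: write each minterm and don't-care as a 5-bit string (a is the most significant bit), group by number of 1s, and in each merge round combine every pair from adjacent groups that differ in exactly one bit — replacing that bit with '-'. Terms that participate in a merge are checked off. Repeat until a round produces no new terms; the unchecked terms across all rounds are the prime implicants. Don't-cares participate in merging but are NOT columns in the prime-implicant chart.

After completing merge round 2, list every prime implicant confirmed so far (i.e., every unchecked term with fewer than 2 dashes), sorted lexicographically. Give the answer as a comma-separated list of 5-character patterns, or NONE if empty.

size-2^0 implicants → 00001  00111(✓)  01010(✓)  01100(✓)  01110(✓)  01111(✓)  10011  11010(✓)  11110(✓)
size-2^1 implicants → -1010(✓)  -1110(✓)  0-111  01-10(✓)  011-0  0111-  11-10(✓)
size-2^2 implicants → -1-10
Unchecked terms (primes): -1-10, 0-111, 00001, 011-0, 0111-, 10011

0-111, 00001, 011-0, 0111-, 10011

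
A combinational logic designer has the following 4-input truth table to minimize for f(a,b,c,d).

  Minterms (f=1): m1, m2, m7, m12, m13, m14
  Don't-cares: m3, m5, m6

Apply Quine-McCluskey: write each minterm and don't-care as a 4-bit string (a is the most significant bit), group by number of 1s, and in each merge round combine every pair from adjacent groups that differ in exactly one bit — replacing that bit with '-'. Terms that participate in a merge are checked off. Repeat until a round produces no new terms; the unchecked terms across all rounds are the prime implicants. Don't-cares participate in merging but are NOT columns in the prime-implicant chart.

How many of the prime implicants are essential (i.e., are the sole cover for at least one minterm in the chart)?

2

size-2^0 implicants → 0001(✓)  0010(✓)  0011(✓)  0101(✓)  0110(✓)  0111(✓)  1100(✓)  1101(✓)  1110(✓)
size-2^1 implicants → -101  -110  0-01(✓)  0-10(✓)  0-11(✓)  00-1(✓)  001-(✓)  01-1(✓)  011-(✓)  11-0  110-
size-2^2 implicants → 0--1  0-1-
Unchecked terms (primes): -101, -110, 0--1, 0-1-, 11-0, 110-
Minterm coverage:
  m1 ⊆ 0--1 [E]
  m2 ⊆ 0-1- [E]
  m7 ⊆ 0--1,0-1-
  m12 ⊆ 11-0,110-
  m13 ⊆ -101,110-
  m14 ⊆ -110,11-0
E = {0--1, 0-1-}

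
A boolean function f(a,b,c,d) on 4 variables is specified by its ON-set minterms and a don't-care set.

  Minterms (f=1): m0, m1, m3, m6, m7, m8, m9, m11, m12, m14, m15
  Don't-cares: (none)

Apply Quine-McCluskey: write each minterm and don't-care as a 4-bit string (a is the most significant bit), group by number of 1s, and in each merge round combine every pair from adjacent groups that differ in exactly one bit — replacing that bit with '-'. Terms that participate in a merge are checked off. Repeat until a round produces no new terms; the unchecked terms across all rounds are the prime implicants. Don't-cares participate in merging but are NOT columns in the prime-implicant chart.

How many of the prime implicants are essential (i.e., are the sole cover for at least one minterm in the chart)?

Round 0: 0000✓ 0001✓ 0011✓ 0110✓ 0111✓ 1000✓ 1001✓ 1011✓ 1100✓ 1110✓ 1111✓
Round 1: -000✓ -001✓ -011✓ -110✓ -111✓ 0-11✓ 00-1✓ 000-✓ 011-✓ 1-00 1-11✓ 10-1✓ 100-✓ 11-0 111-✓
Round 2: --11 -0-1 -00- -11-
PIs = {--11, -0-1, -00-, -11-, 1-00, 11-0}
Coverage chart:
  m0: -00- ←essential
  m1: -0-1,-00-
  m3: --11,-0-1
  m6: -11- ←essential
  m7: --11,-11-
  m8: -00-,1-00
  m9: -0-1,-00-
  m11: --11,-0-1
  m12: 1-00,11-0
  m14: -11-,11-0
  m15: --11,-11-
Essential: -00-, -11-

2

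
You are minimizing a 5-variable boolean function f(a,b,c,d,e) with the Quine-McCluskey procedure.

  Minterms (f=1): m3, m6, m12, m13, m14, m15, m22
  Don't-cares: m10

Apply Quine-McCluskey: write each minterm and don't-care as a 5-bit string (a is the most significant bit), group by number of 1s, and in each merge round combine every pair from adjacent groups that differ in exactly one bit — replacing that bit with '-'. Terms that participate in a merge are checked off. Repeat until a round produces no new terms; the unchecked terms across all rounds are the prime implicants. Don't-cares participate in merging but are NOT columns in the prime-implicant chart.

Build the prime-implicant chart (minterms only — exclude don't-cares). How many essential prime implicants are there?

size-2^0 implicants → 00011  00110(✓)  01010(✓)  01100(✓)  01101(✓)  01110(✓)  01111(✓)  10110(✓)
size-2^1 implicants → -0110  0-110  01-10  011-0(✓)  011-1(✓)  0110-(✓)  0111-(✓)
size-2^2 implicants → 011--
Unchecked terms (primes): -0110, 0-110, 00011, 01-10, 011--
Minterm coverage:
  m3 ⊆ 00011 [E]
  m6 ⊆ -0110,0-110
  m12 ⊆ 011-- [E]
  m13 ⊆ 011-- [E]
  m14 ⊆ 0-110,01-10,011--
  m15 ⊆ 011-- [E]
  m22 ⊆ -0110 [E]
E = {-0110, 00011, 011--}

3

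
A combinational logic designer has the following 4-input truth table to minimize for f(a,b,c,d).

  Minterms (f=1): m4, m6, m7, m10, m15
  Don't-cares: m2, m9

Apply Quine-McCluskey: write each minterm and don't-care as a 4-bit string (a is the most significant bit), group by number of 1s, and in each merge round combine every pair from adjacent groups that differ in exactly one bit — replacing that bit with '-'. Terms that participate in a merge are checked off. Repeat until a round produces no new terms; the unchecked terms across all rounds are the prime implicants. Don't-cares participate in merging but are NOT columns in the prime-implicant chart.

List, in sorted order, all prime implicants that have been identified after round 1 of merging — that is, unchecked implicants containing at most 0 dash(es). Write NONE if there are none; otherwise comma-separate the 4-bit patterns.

1001

[col 0] 0010*, 0100*, 0110*, 0111*, 1001, 1010*, 1111*
[col 1] -010, -111, 0-10, 01-0, 011-
Prime implicants: -010, -111, 0-10, 01-0, 011-, 1001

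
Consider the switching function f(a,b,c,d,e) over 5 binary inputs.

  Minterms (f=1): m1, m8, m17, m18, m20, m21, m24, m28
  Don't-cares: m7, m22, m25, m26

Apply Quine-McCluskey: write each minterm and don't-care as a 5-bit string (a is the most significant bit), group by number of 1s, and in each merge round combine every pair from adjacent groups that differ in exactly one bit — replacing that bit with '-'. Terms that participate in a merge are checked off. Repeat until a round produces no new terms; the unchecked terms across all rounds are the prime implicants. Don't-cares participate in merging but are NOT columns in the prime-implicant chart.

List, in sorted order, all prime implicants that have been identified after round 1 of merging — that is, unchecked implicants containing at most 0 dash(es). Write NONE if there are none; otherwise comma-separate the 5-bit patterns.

00111

size-2^0 implicants → 00001(✓)  00111  01000(✓)  10001(✓)  10010(✓)  10100(✓)  10101(✓)  10110(✓)  11000(✓)  11001(✓)  11010(✓)  11100(✓)
size-2^1 implicants → -0001  -1000  1-001  1-010  1-100  10-01  10-10  101-0  1010-  11-00  110-0  1100-
Unchecked terms (primes): -0001, -1000, 00111, 1-001, 1-010, 1-100, 10-01, 10-10, 101-0, 1010-, 11-00, 110-0, 1100-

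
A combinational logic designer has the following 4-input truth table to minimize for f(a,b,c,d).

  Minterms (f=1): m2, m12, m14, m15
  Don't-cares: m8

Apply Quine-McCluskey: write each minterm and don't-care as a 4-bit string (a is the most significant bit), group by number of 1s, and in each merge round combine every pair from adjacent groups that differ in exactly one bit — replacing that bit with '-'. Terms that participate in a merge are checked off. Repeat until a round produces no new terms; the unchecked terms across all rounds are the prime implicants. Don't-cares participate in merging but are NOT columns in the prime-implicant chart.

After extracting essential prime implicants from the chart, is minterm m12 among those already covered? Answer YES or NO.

[col 0] 0010, 1000*, 1100*, 1110*, 1111*
[col 1] 1-00, 11-0, 111-
Prime implicants: 0010, 1-00, 11-0, 111-
PI chart (minterm → PIs covering it):
  2 | 0010  (sole → essential)
  12 | 1-00,11-0
  14 | 11-0,111-
  15 | 111-  (sole → essential)
Essential prime implicants: 0010, 111-

NO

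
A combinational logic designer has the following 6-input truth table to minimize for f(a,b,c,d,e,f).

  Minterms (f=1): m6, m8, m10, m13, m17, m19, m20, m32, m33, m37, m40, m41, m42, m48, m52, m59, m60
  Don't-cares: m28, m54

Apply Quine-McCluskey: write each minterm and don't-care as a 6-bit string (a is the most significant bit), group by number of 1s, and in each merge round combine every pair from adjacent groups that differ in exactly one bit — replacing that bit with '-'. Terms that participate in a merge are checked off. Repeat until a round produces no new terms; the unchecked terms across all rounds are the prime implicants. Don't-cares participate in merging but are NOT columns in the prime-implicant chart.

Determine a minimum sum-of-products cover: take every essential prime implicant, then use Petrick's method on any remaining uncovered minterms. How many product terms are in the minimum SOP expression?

size-2^0 implicants → 000110  001000(✓)  001010(✓)  001101  010001(✓)  010011(✓)  010100(✓)  011100(✓)  100000(✓)  100001(✓)  100101(✓)  101000(✓)  101001(✓)  101010(✓)  110000(✓)  110100(✓)  110110(✓)  111011  111100(✓)
size-2^1 implicants → -01000(✓)  -01010(✓)  -10100(✓)  -11100(✓)  0010-0(✓)  01-100(✓)  0100-1  1-0000  10-000(✓)  10-001(✓)  100-01  10000-(✓)  1010-0(✓)  10100-(✓)  11-100(✓)  110-00  1101-0
size-2^2 implicants → -010-0  -1-100  10-00-
Unchecked terms (primes): -010-0, -1-100, 000110, 001101, 0100-1, 1-0000, 10-00-, 100-01, 110-00, 1101-0, 111011
Minterm coverage:
  m6 ⊆ 000110 [E]
  m8 ⊆ -010-0 [E]
  m10 ⊆ -010-0 [E]
  m13 ⊆ 001101 [E]
  m17 ⊆ 0100-1 [E]
  m19 ⊆ 0100-1 [E]
  m20 ⊆ -1-100 [E]
  m32 ⊆ 1-0000,10-00-
  m33 ⊆ 10-00-,100-01
  m37 ⊆ 100-01 [E]
  m40 ⊆ -010-0,10-00-
  m41 ⊆ 10-00- [E]
  m42 ⊆ -010-0 [E]
  m48 ⊆ 1-0000,110-00
  m52 ⊆ -1-100,110-00,1101-0
  m59 ⊆ 111011 [E]
  m60 ⊆ -1-100 [E]
E = {-010-0, -1-100, 000110, 001101, 0100-1, 10-00-, 100-01, 111011}
Petrick residual → 1-0000
Cover = b'cd'f' + bde'f' + a'b'c'def' + a'b'cde'f + a'bc'd'f + ac'd'e'f' + ab'd'e' + ab'c'e'f + abcd'ef  |cover|=9

9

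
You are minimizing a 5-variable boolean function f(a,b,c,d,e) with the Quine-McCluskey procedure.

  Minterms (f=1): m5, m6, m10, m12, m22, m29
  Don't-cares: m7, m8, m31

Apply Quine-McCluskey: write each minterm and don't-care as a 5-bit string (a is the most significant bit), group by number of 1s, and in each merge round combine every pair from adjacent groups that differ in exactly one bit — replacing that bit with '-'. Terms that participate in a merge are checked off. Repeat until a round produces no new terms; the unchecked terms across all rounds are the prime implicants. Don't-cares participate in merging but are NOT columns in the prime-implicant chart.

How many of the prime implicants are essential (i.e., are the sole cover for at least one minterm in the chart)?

5

Round 0: 00101✓ 00110✓ 00111✓ 01000✓ 01010✓ 01100✓ 10110✓ 11101✓ 11111✓
Round 1: -0110 001-1 0011- 01-00 010-0 111-1
PIs = {-0110, 001-1, 0011-, 01-00, 010-0, 111-1}
Coverage chart:
  m5: 001-1 ←essential
  m6: -0110,0011-
  m10: 010-0 ←essential
  m12: 01-00 ←essential
  m22: -0110 ←essential
  m29: 111-1 ←essential
Essential: -0110, 001-1, 01-00, 010-0, 111-1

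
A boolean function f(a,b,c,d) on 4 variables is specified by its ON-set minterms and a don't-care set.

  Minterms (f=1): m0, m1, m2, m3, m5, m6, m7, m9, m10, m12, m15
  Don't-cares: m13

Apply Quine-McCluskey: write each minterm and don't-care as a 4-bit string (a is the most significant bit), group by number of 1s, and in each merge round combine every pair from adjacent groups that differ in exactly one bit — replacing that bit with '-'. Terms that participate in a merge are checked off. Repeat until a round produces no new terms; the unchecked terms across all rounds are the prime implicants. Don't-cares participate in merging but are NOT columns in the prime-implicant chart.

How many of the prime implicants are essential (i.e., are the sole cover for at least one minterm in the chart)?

size-2^0 implicants → 0000(✓)  0001(✓)  0010(✓)  0011(✓)  0101(✓)  0110(✓)  0111(✓)  1001(✓)  1010(✓)  1100(✓)  1101(✓)  1111(✓)
size-2^1 implicants → -001(✓)  -010  -101(✓)  -111(✓)  0-01(✓)  0-10(✓)  0-11(✓)  00-0(✓)  00-1(✓)  000-(✓)  001-(✓)  01-1(✓)  011-(✓)  1-01(✓)  11-1(✓)  110-
size-2^2 implicants → --01  -1-1  0--1  0-1-  00--
Unchecked terms (primes): --01, -010, -1-1, 0--1, 0-1-, 00--, 110-
Minterm coverage:
  m0 ⊆ 00-- [E]
  m1 ⊆ --01,0--1,00--
  m2 ⊆ -010,0-1-,00--
  m3 ⊆ 0--1,0-1-,00--
  m5 ⊆ --01,-1-1,0--1
  m6 ⊆ 0-1- [E]
  m7 ⊆ -1-1,0--1,0-1-
  m9 ⊆ --01 [E]
  m10 ⊆ -010 [E]
  m12 ⊆ 110- [E]
  m15 ⊆ -1-1 [E]
E = {--01, -010, -1-1, 0-1-, 00--, 110-}

6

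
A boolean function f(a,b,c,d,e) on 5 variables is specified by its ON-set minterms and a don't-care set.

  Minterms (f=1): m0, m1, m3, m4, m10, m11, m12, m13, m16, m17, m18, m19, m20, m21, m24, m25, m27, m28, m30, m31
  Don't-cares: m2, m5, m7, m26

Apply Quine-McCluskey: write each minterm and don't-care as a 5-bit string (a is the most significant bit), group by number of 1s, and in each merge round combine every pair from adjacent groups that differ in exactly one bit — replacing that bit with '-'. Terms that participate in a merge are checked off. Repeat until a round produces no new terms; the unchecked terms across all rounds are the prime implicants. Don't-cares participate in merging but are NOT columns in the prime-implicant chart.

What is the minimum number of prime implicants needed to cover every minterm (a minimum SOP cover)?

6

Round 0: 00000✓ 00001✓ 00010✓ 00011✓ 00100✓ 00101✓ 00111✓ 01010✓ 01011✓ 01100✓ 01101✓ 10000✓ 10001✓ 10010✓ 10011✓ 10100✓ 10101✓ 11000✓ 11001✓ 11010✓ 11011✓ 11100✓ 11110✓ 11111✓
Round 1: -0000✓ -0001✓ -0010✓ -0011✓ -0100✓ -0101✓ -1010✓ -1011✓ -1100✓ 0-010✓ 0-011✓ 0-100✓ 0-101✓ 00-00✓ 00-01✓ 00-11✓ 000-0✓ 000-1✓ 0000-✓ 0001-✓ 001-1✓ 0010-✓ 0101-✓ 0110-✓ 1-000✓ 1-001✓ 1-010✓ 1-011✓ 1-100✓ 10-00✓ 10-01✓ 100-0✓ 100-1✓ 1000-✓ 1001-✓ 1010-✓ 11-00✓ 11-10✓ 11-11✓ 110-0✓ 110-1✓ 1100-✓ 1101-✓ 111-0✓ 1111-✓
Round 2: --010✓ --011✓ --100 -0-00✓ -0-01✓ -00-0✓ -00-1✓ -000-✓ -001-✓ -010-✓ -101-✓ 0-01-✓ 0-10- 00--1 00-0-✓ 000--✓ 1--00 1-0-0✓ 1-0-1✓ 1-00-✓ 1-01-✓ 10-0-✓ 100--✓ 11--0 11-1- 110--✓
Round 3: --01- -0-0- -00-- 1-0--
PIs = {--01-, --100, -0-0-, -00--, 0-10-, 00--1, 1--00, 1-0--, 11--0, 11-1-}
Coverage chart:
  m0: -0-0-,-00--
  m1: -0-0-,-00--,00--1
  m3: --01-,-00--,00--1
  m4: --100,-0-0-,0-10-
  m10: --01- ←essential
  m11: --01- ←essential
  m12: --100,0-10-
  m13: 0-10- ←essential
  m16: -0-0-,-00--,1--00,1-0--
  m17: -0-0-,-00--,1-0--
  m18: --01-,-00--,1-0--
  m19: --01-,-00--,1-0--
  m20: --100,-0-0-,1--00
  m21: -0-0- ←essential
  m24: 1--00,1-0--,11--0
  m25: 1-0-- ←essential
  m27: --01-,1-0--,11-1-
  m28: --100,1--00,11--0
  m30: 11--0,11-1-
  m31: 11-1- ←essential
Essential: --01-, -0-0-, 0-10-, 1-0--, 11-1-
Petrick residual → --100
Min cover (6 terms): c'd + cd'e' + b'd' + a'cd' + ac' + abd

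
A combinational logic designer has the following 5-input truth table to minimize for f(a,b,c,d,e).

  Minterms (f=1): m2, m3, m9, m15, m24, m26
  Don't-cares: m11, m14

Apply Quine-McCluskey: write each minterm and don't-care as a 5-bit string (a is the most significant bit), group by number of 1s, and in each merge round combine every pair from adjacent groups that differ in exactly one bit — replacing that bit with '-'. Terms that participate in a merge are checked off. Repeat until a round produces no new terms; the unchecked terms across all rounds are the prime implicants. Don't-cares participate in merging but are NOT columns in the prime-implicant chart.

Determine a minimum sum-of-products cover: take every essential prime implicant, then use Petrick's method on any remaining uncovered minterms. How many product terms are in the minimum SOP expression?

4

size-2^0 implicants → 00010(✓)  00011(✓)  01001(✓)  01011(✓)  01110(✓)  01111(✓)  11000(✓)  11010(✓)
size-2^1 implicants → 0-011  0001-  01-11  010-1  0111-  110-0
Unchecked terms (primes): 0-011, 0001-, 01-11, 010-1, 0111-, 110-0
Minterm coverage:
  m2 ⊆ 0001- [E]
  m3 ⊆ 0-011,0001-
  m9 ⊆ 010-1 [E]
  m15 ⊆ 01-11,0111-
  m24 ⊆ 110-0 [E]
  m26 ⊆ 110-0 [E]
E = {0001-, 010-1, 110-0}
Petrick residual → 01-11
Cover = a'b'c'd + a'bde + a'bc'e + abc'e'  |cover|=4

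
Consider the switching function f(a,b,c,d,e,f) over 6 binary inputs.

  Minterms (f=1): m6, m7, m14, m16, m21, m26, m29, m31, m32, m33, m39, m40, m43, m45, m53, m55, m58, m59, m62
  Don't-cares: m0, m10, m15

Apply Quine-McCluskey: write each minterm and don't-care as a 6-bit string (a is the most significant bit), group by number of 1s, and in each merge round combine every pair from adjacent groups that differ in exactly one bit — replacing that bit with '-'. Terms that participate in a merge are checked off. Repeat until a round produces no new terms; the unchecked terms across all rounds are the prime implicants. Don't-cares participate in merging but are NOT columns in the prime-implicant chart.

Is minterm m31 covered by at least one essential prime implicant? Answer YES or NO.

NO

[col 0] 000000*, 000110*, 000111*, 001010*, 001110*, 001111*, 010000*, 010101*, 011010*, 011101*, 011111*, 100000*, 100001*, 100111*, 101000*, 101011*, 101101, 110101*, 110111*, 111010*, 111011*, 111110*
[col 1] -00000, -00111, -10101, -11010, 0-0000, 0-1010, 0-1111, 00-110*, 00-111*, 00011-*, 001-10, 00111-*, 01-101, 0111-1, 1-0111, 1-1011, 10-000, 10000-, 1101-1, 111-10, 11101-
[col 2] 00-11-
Prime implicants: -00000, -00111, -10101, -11010, 0-0000, 0-1010, 0-1111, 00-11-, 001-10, 01-101, 0111-1, 1-0111, 1-1011, 10-000, 10000-, 101101, 1101-1, 111-10, 11101-
PI chart (minterm → PIs covering it):
  6 | 00-11-  (sole → essential)
  7 | -00111,00-11-
  14 | 00-11-,001-10
  16 | 0-0000  (sole → essential)
  21 | -10101,01-101
  26 | -11010,0-1010
  29 | 01-101,0111-1
  31 | 0-1111,0111-1
  32 | -00000,10-000,10000-
  33 | 10000-  (sole → essential)
  39 | -00111,1-0111
  40 | 10-000  (sole → essential)
  43 | 1-1011  (sole → essential)
  45 | 101101  (sole → essential)
  53 | -10101,1101-1
  55 | 1-0111,1101-1
  58 | -11010,111-10,11101-
  59 | 1-1011,11101-
  62 | 111-10  (sole → essential)
Essential prime implicants: 0-0000, 00-11-, 1-1011, 10-000, 10000-, 101101, 111-10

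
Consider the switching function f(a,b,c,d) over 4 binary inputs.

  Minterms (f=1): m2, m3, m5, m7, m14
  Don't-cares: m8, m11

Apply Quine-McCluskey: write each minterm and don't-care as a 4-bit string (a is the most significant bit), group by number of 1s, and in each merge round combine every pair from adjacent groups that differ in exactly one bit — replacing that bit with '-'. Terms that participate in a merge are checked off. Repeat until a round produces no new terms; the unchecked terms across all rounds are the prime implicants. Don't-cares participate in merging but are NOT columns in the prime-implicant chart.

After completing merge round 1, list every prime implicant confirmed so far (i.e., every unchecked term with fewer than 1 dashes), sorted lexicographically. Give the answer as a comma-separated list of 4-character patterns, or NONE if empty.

1000, 1110

Round 0: 0010✓ 0011✓ 0101✓ 0111✓ 1000 1011✓ 1110
Round 1: -011 0-11 001- 01-1
PIs = {-011, 0-11, 001-, 01-1, 1000, 1110}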